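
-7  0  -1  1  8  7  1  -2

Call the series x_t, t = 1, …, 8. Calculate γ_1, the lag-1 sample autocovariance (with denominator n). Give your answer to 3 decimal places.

Mean x̄ = (-7 + 0 − 1 + 1 + 8 + 7 + 1 − 2)/8 = 0.8750
Deviations: -7.8750, -0.8750, -1.8750, 0.1250, 7.1250, 6.1250, 0.1250, -2.8750
Σ_{t=1}^{7}(x_t−x̄)(x_{t+1}−x̄) = 53.2344
γ_1 = 53.2344 / 8 = 6.654

6.654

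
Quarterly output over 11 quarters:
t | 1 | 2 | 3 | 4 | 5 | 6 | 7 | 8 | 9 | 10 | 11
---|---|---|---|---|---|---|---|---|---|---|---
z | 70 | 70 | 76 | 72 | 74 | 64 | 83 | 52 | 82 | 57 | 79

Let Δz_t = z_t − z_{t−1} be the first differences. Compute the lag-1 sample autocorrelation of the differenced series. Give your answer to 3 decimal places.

-0.877

First differences Δz: 0, 6, -4, 2, -10, 19, -31, 30, -25, 22
Mean of differences = 0.9000
Numerator Σ(Δz_t−Δz̄)(Δz_{t+1}−Δz̄) = -3050.1100
Denominator Σ(Δz_t−Δz̄)² = 3478.9000
r_1(Δz) = -3050.1100 / 3478.9000 = -0.877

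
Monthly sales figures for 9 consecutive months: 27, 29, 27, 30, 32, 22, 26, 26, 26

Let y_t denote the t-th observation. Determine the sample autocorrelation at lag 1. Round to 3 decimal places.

Mean ȳ = (27 + 29 + 27 + 30 + 32 + 22 + 26 + 26 + 26)/9 = 27.2222
Numerator Σ_{t=1}^{8}(y_t−ȳ)(y_{t+1}−ȳ) = -3.7160
Denominator Σ(y_t−ȳ)² = 65.5556
r_1 = -3.7160 / 65.5556 = -0.057

-0.057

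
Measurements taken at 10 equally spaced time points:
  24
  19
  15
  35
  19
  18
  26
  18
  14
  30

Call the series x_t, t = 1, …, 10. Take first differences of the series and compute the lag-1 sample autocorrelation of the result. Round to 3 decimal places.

-0.425

First differences Δx: -5, -4, 20, -16, -1, 8, -8, -4, 16
Mean of differences = 0.6667
Numerator Σ(Δx_t−Δx̄)(Δx_{t+1}−Δx̄) = -465.1111
Denominator Σ(Δx_t−Δx̄)² = 1094.0000
r_1(Δx) = -465.1111 / 1094.0000 = -0.425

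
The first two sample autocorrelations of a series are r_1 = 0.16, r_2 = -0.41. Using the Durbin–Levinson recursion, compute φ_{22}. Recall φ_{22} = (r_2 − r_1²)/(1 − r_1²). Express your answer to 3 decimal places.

-0.447

φ_{22} = (r_2 − r_1²) / (1 − r_1²)
r_1² = (0.16)² = 0.0256
Numerator = -0.41 − 0.0256 = -0.4356; denominator = 1 − 0.0256 = 0.9744
φ_{22} = -0.4356 / 0.9744 = -0.447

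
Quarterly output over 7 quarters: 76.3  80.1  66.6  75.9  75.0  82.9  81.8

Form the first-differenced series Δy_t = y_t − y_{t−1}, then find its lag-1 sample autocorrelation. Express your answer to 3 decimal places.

-0.597

First differences Δy: 3.8, -13.5, 9.3, -0.9, 7.9, -1.1
Mean of differences = 0.9167
Numerator Σ(Δy_t−Δȳ)(Δy_{t+1}−Δȳ) = -204.4269
Denominator Σ(Δy_t−Δȳ)² = 342.5683
r_1(Δy) = -204.4269 / 342.5683 = -0.597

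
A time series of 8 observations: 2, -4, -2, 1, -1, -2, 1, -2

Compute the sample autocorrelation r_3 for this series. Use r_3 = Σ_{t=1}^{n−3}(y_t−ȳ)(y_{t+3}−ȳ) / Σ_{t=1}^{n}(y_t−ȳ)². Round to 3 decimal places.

0.371

Mean ȳ = (2 − 4 − 2 + 1 − 1 − 2 + 1 − 2)/8 = -0.8750
Deviations from mean: 2.8750, -3.1250, -1.1250, 1.8750, -0.1250, -1.1250, 1.8750, -1.1250
Numerator Σ_{t=1}^{5}(y_t−ȳ)(y_{t+3}−ȳ) = 10.7031
Denominator Σ(y_t−ȳ)² = 28.8750
r_3 = 10.7031 / 28.8750 = 0.371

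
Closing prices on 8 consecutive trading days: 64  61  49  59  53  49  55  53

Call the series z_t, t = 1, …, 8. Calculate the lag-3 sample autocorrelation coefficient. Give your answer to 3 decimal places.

0.297

Mean z̄ = (64 + 61 + 49 + 59 + 53 + 49 + 55 + 53)/8 = 55.3750
Deviations from mean: 8.6250, 5.6250, -6.3750, 3.6250, -2.3750, -6.3750, -0.3750, -2.3750
Σ(z_t−z̄)(z_{t+3}−z̄) = (31.2656) + (-13.3594) + (40.6406) + (-1.3594) + (5.6406) = 62.8281
Denominator Σ(z_t−z̄)² = 211.8750
r_3 = 62.8281 / 211.8750 = 0.297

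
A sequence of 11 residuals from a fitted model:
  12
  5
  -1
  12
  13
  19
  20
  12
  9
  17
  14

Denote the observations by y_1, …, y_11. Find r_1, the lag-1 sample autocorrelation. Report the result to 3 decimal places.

Mean ȳ = (12 + 5 − 1 + 12 + 13 + 19 + 20 + 12 + 9 + 17 + 14)/11 = 12.0000
Numerator Σ_{t=1}^{10}(y_t−ȳ)(y_{t+1}−ȳ) = 149.0000
Denominator Σ(y_t−ȳ)² = 370.0000
r_1 = 149.0000 / 370.0000 = 0.403

0.403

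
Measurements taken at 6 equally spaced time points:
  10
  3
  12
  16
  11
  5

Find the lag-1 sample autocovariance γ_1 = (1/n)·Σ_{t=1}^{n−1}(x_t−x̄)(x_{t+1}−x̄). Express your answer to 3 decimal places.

Mean x̄ = (10 + 3 + 12 + 16 + 11 + 5)/6 = 9.5000
Deviations: 0.5000, -6.5000, 2.5000, 6.5000, 1.5000, -4.5000
Σ_{t=1}^{5}(x_t−x̄)(x_{t+1}−x̄) = -0.2500
γ_1 = -0.2500 / 6 = -0.042

-0.042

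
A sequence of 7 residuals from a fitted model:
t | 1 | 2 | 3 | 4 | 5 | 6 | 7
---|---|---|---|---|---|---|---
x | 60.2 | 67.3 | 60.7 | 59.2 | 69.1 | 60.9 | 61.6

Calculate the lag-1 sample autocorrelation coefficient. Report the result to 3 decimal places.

-0.513

Mean x̄ = (60.2 + 67.3 + 60.7 + 59.2 + 69.1 + 60.9 + 61.6)/7 = 62.7143
Deviations from mean: -2.5143, 4.5857, -2.0143, -3.5143, 6.3857, -1.8143, -1.1143
Σ(x_t−x̄)(x_{t+1}−x̄) = (-11.5298) + (-9.2369) + (7.0788) + (-22.4412) + (-11.5855) + (2.0216) = -45.6931
Denominator Σ(x_t−x̄)² = 89.0686
r_1 = -45.6931 / 89.0686 = -0.513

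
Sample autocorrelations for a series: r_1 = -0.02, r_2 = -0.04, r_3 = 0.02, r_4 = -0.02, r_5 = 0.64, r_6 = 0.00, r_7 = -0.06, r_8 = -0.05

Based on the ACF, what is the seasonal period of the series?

The largest autocorrelation is r_5 = 0.64; the remaining lags stay at or below 0.02.
The dominant spike at lag 5 indicates a seasonal period of 5.

5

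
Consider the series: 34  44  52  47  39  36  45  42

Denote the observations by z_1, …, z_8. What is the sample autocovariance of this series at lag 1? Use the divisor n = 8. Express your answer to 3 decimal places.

Mean z̄ = (34 + 44 + 52 + 47 + 39 + 36 + 45 + 42)/8 = 42.3750
Σ_{t=1}^{7}(z_t−z̄)(z_{t+1}−z̄) = 34.7344
γ_1 = 34.7344 / 8 = 4.342

4.342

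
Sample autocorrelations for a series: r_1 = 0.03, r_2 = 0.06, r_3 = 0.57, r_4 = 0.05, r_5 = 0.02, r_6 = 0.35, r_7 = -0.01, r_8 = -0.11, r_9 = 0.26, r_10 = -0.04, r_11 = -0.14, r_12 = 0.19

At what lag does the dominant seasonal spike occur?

The largest autocorrelation is r_3 = 0.57, with weaker echoes at lags 6 (0.35), 9 (0.26) and 12 (0.19); the remaining lags stay at or below 0.06.
The dominant spike at lag 3 indicates a seasonal period of 3.

3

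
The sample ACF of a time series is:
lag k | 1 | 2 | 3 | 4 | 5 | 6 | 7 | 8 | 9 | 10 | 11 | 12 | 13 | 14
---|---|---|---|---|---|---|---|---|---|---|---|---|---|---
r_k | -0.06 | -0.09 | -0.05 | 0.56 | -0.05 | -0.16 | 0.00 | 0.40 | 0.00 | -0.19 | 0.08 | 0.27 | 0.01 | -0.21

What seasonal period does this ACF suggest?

4

The largest autocorrelation is r_4 = 0.56, with weaker echoes at lags 8 (0.40) and 12 (0.27); the remaining lags stay at or below 0.08.
The dominant spike at lag 4 indicates a seasonal period of 4.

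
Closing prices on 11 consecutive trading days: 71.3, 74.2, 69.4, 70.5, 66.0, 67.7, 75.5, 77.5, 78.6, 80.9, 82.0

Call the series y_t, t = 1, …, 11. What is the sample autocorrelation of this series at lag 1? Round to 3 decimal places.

0.657

Mean ȳ = (71.3 + 74.2 + 69.4 + 70.5 + 66.0 + 67.7 + 75.5 + 77.5 + 78.6 + 80.9 + 82.0)/11 = 73.9636
Numerator Σ_{t=1}^{10}(y_t−ȳ)(y_{t+1}−ȳ) = 191.6714
Denominator Σ(y_t−ȳ)² = 291.6855
r_1 = 191.6714 / 291.6855 = 0.657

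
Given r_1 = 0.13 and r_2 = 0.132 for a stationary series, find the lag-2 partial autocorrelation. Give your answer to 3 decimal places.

0.117

φ_{22} = (r_2 − r_1²) / (1 − r_1²)
r_1² = (0.13)² = 0.0169
Numerator = 0.132 − 0.0169 = 0.1151; denominator = 1 − 0.0169 = 0.9831
φ_{22} = 0.1151 / 0.9831 = 0.117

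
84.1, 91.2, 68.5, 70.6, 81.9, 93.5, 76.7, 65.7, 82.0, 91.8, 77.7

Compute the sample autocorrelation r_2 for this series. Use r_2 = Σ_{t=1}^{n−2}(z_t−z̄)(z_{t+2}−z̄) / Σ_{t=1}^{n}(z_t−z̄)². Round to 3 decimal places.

Mean z̄ = (84.1 + 91.2 + 68.5 + 70.6 + 81.9 + 93.5 + 76.7 + 65.7 + 82.0 + 91.8 + 77.7)/11 = 80.3364
Numerator Σ_{t=1}^{9}(z_t−z̄)(z_{t+2}−z̄) = -673.5690
Denominator Σ(z_t−z̄)² = 911.3855
r_2 = -673.5690 / 911.3855 = -0.739

-0.739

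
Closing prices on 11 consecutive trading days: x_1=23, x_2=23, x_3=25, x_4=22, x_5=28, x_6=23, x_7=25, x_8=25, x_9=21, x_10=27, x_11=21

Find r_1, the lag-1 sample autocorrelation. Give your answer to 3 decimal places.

-0.657

Mean x̄ = (23 + 23 + 25 + 22 + 28 + 23 + 25 + 25 + 21 + 27 + 21)/11 = 23.9091
Numerator Σ_{t=1}^{10}(x_t−x̄)(x_{t+1}−x̄) = -34.7355
Denominator Σ(x_t−x̄)² = 52.9091
r_1 = -34.7355 / 52.9091 = -0.657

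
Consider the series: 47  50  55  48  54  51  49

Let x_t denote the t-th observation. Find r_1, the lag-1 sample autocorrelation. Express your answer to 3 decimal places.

Mean x̄ = (47 + 50 + 55 + 48 + 54 + 51 + 49)/7 = 50.5714
Deviations from mean: -3.5714, -0.5714, 4.4286, -2.5714, 3.4286, 0.4286, -1.5714
Σ(x_t−x̄)(x_{t+1}−x̄) = (2.0408) + (-2.5306) + (-11.3878) + (-8.8163) + (1.4694) + (-0.6735) = -19.8980
Denominator Σ(x_t−x̄)² = 53.7143
r_1 = -19.8980 / 53.7143 = -0.370

-0.370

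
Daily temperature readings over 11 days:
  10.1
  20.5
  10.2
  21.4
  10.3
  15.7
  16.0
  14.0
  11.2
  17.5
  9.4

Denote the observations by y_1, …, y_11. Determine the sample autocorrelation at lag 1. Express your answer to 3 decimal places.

Mean ȳ = (10.1 + 20.5 + 10.2 + 21.4 + 10.3 + 15.7 + 16.0 + 14.0 + 11.2 + 17.5 + 9.4)/11 = 14.2091
Numerator Σ_{t=1}^{10}(y_t−ȳ)(y_{t+1}−ȳ) = -136.6419
Denominator Σ(y_t−ȳ)² = 188.0091
r_1 = -136.6419 / 188.0091 = -0.727

-0.727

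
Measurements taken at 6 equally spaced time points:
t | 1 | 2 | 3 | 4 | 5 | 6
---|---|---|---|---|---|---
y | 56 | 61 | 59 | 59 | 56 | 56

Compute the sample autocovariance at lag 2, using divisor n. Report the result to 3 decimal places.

Mean ȳ = (56 + 61 + 59 + 59 + 56 + 56)/6 = 57.8333
Σ_{t=1}^{4}(y_t−ȳ)(y_{t+2}−ȳ) = -2.7222
γ_2 = -2.7222 / 6 = -0.454

-0.454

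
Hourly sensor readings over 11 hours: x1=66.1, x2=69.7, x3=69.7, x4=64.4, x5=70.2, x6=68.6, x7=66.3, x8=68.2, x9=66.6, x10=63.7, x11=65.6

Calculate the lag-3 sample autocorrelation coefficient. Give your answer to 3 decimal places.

Mean x̄ = (66.1 + 69.7 + 69.7 + 64.4 + 70.2 + 68.6 + 66.3 + 68.2 + 66.6 + 63.7 + 65.6)/11 = 67.1909
Numerator Σ_{t=1}^{8}(x_t−x̄)(x_{t+3}−x̄) = 20.3252
Denominator Σ(x_t−x̄)² = 49.4891
r_3 = 20.3252 / 49.4891 = 0.411

0.411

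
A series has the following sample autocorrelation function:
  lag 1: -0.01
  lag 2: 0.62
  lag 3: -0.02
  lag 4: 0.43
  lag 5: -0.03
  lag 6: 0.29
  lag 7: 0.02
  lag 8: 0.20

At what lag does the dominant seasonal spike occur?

2

The largest autocorrelation is r_2 = 0.62, with weaker echoes at lags 4 (0.43), 6 (0.29) and 8 (0.20); the remaining lags stay at or below 0.02.
The dominant spike at lag 2 indicates a seasonal period of 2.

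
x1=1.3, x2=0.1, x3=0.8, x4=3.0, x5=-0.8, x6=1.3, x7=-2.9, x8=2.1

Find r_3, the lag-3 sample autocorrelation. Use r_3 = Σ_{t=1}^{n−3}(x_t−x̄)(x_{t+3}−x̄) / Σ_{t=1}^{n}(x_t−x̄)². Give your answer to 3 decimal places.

-0.340

Mean x̄ = (1.3 + 0.1 + 0.8 + 3.0 − 0.8 + 1.3 − 2.9 + 2.1)/8 = 0.6125
Deviations from mean: 0.6875, -0.5125, 0.1875, 2.3875, -1.4125, 0.6875, -3.5125, 1.4875
Σ(x_t−x̄)(x_{t+3}−x̄) = (1.6414) + (0.7239) + (0.1289) + (-8.3861) + (-2.1011) = -7.9930
Denominator Σ(x_t−x̄)² = 23.4888
r_3 = -7.9930 / 23.4888 = -0.340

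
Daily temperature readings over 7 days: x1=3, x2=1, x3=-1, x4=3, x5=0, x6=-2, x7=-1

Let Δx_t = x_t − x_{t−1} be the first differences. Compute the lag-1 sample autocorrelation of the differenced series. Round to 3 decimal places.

First differences Δx: -2, -2, 4, -3, -2, 1
Mean of differences = -0.6667
Numerator Σ(Δx_t−Δx̄)(Δx_{t+1}−Δx̄) = -14.4444
Denominator Σ(Δx_t−Δx̄)² = 35.3333
r_1(Δx) = -14.4444 / 35.3333 = -0.409

-0.409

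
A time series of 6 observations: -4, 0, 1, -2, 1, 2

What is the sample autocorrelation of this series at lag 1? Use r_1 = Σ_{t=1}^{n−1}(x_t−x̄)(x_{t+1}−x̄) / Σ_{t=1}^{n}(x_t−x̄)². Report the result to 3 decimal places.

Mean x̄ = (-4 + 0 + 1 − 2 + 1 + 2)/6 = -0.3333
Numerator Σ_{t=1}^{5}(x_t−x̄)(x_{t+1}−x̄) = -2.1111
Denominator Σ(x_t−x̄)² = 25.3333
r_1 = -2.1111 / 25.3333 = -0.083

-0.083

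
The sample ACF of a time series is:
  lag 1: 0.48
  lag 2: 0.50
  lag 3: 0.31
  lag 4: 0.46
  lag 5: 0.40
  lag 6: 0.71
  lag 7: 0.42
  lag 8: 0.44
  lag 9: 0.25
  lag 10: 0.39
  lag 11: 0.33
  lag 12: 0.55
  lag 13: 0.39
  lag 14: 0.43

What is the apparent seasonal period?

6

The largest autocorrelation is r_6 = 0.71, with a weaker echo at lag 12 (0.55); the remaining lags stay at or below 0.50.
The dominant spike at lag 6 indicates a seasonal period of 6.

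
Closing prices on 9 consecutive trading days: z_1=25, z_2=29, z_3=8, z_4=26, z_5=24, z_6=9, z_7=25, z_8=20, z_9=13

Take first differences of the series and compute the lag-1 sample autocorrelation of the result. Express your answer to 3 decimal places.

First differences Δz: 4, -21, 18, -2, -15, 16, -5, -7
Mean of differences = -1.5000
Numerator Σ(Δz_t−Δz̄)(Δz_{t+1}−Δz̄) = -768.7500
Denominator Σ(Δz_t−Δz̄)² = 1322.0000
r_1(Δz) = -768.7500 / 1322.0000 = -0.582

-0.582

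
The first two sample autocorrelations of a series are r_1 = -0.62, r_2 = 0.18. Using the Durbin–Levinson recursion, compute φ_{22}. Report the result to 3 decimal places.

-0.332

φ_{22} = (r_2 − r_1²) / (1 − r_1²)
r_1² = (-0.62)² = 0.3844
Numerator = 0.18 − 0.3844 = -0.2044; denominator = 1 − 0.3844 = 0.6156
φ_{22} = -0.2044 / 0.6156 = -0.332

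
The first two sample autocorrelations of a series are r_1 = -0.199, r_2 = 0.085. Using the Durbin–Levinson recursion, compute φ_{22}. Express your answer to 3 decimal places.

φ_{22} = (r_2 − r_1²) / (1 − r_1²)
r_1² = (-0.199)² = 0.039601
Numerator = 0.085 − 0.0396 = 0.0454; denominator = 1 − 0.0396 = 0.9604
φ_{22} = 0.0454 / 0.9604 = 0.047

0.047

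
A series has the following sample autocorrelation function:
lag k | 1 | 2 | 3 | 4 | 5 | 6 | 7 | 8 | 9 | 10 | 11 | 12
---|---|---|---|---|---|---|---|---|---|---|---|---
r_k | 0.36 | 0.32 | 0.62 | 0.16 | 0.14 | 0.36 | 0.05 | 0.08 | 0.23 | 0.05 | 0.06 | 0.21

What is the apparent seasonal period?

The largest autocorrelation is r_3 = 0.62; the remaining lags stay at or below 0.36. The elevated value at lag 1 (0.36), dropping to 0.32 at lag 2, reflects decaying short-term dependence rather than seasonality.
The dominant spike at lag 3 indicates a seasonal period of 3.

3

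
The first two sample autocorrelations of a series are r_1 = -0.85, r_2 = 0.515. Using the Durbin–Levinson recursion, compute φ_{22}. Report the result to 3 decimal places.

-0.748

φ_{22} = (r_2 − r_1²) / (1 − r_1²)
r_1² = (-0.85)² = 0.7225
Numerator = 0.515 − 0.7225 = -0.2075; denominator = 1 − 0.7225 = 0.2775
φ_{22} = -0.2075 / 0.2775 = -0.748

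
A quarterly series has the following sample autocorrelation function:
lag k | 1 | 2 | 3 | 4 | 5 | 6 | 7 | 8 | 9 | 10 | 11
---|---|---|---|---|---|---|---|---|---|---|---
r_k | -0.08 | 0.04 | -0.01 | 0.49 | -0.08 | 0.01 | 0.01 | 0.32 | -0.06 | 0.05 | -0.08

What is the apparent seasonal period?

The largest autocorrelation is r_4 = 0.49, with a weaker echo at lag 8 (0.32); the remaining lags stay at or below 0.05.
The dominant spike at lag 4 indicates a seasonal period of 4.

4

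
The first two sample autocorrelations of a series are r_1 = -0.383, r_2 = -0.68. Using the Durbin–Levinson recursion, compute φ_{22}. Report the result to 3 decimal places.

φ_{22} = (r_2 − r_1²) / (1 − r_1²)
r_1² = (-0.383)² = 0.146689
Numerator = -0.68 − 0.1467 = -0.8267; denominator = 1 − 0.1467 = 0.8533
φ_{22} = -0.8267 / 0.8533 = -0.969

-0.969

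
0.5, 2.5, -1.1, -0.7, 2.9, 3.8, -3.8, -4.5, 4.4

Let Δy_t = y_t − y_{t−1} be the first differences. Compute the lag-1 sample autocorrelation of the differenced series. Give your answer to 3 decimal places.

First differences Δy: 2.0, -3.6, 0.4, 3.6, 0.9, -7.6, -0.7, 8.9
Mean of differences = 0.4875
Numerator Σ(Δy_t−Δȳ)(Δy_{t+1}−Δȳ) = -8.5352
Denominator Σ(Δy_t−Δȳ)² = 166.4488
r_1(Δy) = -8.5352 / 166.4488 = -0.051

-0.051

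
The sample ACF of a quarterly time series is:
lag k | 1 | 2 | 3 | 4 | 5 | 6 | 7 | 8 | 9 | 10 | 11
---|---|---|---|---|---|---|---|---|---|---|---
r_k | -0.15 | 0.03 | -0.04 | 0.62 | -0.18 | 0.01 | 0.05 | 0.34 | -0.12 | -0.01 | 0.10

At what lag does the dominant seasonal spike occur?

4

The largest autocorrelation is r_4 = 0.62, with a weaker echo at lag 8 (0.34); the remaining lags stay at or below 0.10.
The dominant spike at lag 4 indicates a seasonal period of 4.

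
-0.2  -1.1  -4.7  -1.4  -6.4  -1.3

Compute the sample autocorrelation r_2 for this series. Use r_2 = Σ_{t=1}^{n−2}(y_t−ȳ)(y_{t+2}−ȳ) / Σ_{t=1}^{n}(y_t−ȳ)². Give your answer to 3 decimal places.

0.212

Mean ȳ = (-0.2 − 1.1 − 4.7 − 1.4 − 6.4 − 1.3)/6 = -2.5167
Deviations from mean: 2.3167, 1.4167, -2.1833, 1.1167, -3.8833, 1.2167
Σ(y_t−ȳ)(y_{t+2}−ȳ) = (-5.0581) + (1.5819) + (8.4786) + (1.3586) = 6.3611
Denominator Σ(y_t−ȳ)² = 29.9483
r_2 = 6.3611 / 29.9483 = 0.212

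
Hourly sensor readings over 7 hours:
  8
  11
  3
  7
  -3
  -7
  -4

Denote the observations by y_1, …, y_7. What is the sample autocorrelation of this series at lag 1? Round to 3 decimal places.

Mean ȳ = (8 + 11 + 3 + 7 − 3 − 7 − 4)/7 = 2.1429
Deviations from mean: 5.8571, 8.8571, 0.8571, 4.8571, -5.1429, -9.1429, -6.1429
Σ(y_t−ȳ)(y_{t+1}−ȳ) = (51.8776) + (7.5918) + (4.1633) + (-24.9796) + (47.0204) + (56.1633) = 141.8367
Denominator Σ(y_t−ȳ)² = 284.8571
r_1 = 141.8367 / 284.8571 = 0.498

0.498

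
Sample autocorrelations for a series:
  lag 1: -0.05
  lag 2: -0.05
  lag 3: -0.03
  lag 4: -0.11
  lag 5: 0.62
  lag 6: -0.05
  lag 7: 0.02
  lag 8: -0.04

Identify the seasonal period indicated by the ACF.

The largest autocorrelation is r_5 = 0.62; the remaining lags stay at or below 0.02.
The dominant spike at lag 5 indicates a seasonal period of 5.

5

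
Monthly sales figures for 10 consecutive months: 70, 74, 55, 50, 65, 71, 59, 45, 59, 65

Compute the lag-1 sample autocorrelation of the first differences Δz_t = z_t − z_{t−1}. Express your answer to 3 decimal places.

First differences Δz: 4, -19, -5, 15, 6, -12, -14, 14, 6
Mean of differences = -0.5556
Numerator Σ(Δz_t−Δz̄)(Δz_{t+1}−Δz̄) = 9.3580
Denominator Σ(Δz_t−Δz̄)² = 1232.2222
r_1(Δz) = 9.3580 / 1232.2222 = 0.008

0.008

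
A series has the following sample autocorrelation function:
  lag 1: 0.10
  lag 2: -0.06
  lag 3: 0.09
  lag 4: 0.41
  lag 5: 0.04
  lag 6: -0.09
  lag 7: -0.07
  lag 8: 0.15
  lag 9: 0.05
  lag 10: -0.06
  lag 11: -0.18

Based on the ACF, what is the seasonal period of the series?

The largest autocorrelation is r_4 = 0.41, with a weaker echo at lag 8 (0.15); the remaining lags stay at or below 0.10.
The dominant spike at lag 4 indicates a seasonal period of 4.

4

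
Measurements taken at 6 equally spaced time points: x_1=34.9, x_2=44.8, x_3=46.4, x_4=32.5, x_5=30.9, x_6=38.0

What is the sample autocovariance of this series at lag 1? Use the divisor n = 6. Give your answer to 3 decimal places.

Mean x̄ = (34.9 + 44.8 + 46.4 + 32.5 + 30.9 + 38.0)/6 = 37.9167
Σ_{t=1}^{5}(x_t−x̄)(x_{t+1}−x̄) = 29.0997
γ_1 = 29.0997 / 6 = 4.850

4.850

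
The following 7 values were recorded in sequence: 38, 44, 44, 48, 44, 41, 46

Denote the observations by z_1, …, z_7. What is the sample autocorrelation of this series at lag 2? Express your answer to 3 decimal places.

-0.167

Mean z̄ = (38 + 44 + 44 + 48 + 44 + 41 + 46)/7 = 43.5714
Deviations from mean: -5.5714, 0.4286, 0.4286, 4.4286, 0.4286, -2.5714, 2.4286
Numerator Σ_{t=1}^{5}(z_t−z̄)(z_{t+2}−z̄) = -10.6531
Denominator Σ(z_t−z̄)² = 63.7143
r_2 = -10.6531 / 63.7143 = -0.167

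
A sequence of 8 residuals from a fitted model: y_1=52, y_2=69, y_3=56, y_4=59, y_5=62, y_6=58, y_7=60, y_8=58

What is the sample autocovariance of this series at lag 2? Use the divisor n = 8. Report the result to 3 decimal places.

Mean ȳ = (52 + 69 + 56 + 59 + 62 + 58 + 60 + 58)/8 = 59.2500
Σ_{t=1}^{6}(y_t−ȳ)(y_{t+2}−ȳ) = 16.1250
γ_2 = 16.1250 / 8 = 2.016

2.016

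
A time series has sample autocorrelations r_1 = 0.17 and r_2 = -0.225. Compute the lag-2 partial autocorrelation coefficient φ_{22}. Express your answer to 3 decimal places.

-0.261

φ_{22} = (r_2 − r_1²) / (1 − r_1²)
r_1² = (0.17)² = 0.0289
Numerator = -0.225 − 0.0289 = -0.2539; denominator = 1 − 0.0289 = 0.9711
φ_{22} = -0.2539 / 0.9711 = -0.261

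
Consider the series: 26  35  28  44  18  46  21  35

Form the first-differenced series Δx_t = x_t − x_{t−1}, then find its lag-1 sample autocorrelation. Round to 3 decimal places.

First differences Δx: 9, -7, 16, -26, 28, -25, 14
Mean of differences = 1.2857
Numerator Σ(Δx_t−Δx̄)(Δx_{t+1}−Δx̄) = -2352.6531
Denominator Σ(Δx_t−Δx̄)² = 2655.4286
r_1(Δx) = -2352.6531 / 2655.4286 = -0.886

-0.886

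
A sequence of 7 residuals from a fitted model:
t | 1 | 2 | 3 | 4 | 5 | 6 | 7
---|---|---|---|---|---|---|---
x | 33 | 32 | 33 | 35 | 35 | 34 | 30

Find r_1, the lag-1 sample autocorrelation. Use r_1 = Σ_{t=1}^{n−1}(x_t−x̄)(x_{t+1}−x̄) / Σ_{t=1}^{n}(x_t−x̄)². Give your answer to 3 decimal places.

Mean x̄ = (33 + 32 + 33 + 35 + 35 + 34 + 30)/7 = 33.1429
Σ(x_t−x̄)(x_{t+1}−x̄) = (0.1633) + (0.1633) + (-0.2653) + (3.4490) + (1.5918) + (-2.6939) = 2.4082
Denominator Σ(x_t−x̄)² = 18.8571
r_1 = 2.4082 / 18.8571 = 0.128

0.128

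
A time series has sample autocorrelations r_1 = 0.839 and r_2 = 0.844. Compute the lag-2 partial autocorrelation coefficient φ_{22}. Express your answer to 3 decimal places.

0.473

φ_{22} = (r_2 − r_1²) / (1 − r_1²)
r_1² = (0.839)² = 0.703921
Numerator = 0.844 − 0.7039 = 0.1401; denominator = 1 − 0.7039 = 0.2961
φ_{22} = 0.1401 / 0.2961 = 0.473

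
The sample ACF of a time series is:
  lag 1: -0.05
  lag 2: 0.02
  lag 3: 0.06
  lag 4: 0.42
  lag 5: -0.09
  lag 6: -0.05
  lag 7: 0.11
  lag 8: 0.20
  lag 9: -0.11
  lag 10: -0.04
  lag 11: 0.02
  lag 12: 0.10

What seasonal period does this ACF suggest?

4

The largest autocorrelation is r_4 = 0.42, with a weaker echo at lag 8 (0.20); the remaining lags stay at or below 0.11.
The dominant spike at lag 4 indicates a seasonal period of 4.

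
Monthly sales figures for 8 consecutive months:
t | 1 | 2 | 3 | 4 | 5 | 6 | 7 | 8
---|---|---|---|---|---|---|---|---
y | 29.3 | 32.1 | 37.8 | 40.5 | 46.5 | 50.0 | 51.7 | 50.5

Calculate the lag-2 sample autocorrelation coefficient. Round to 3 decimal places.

0.277

Mean ȳ = (29.3 + 32.1 + 37.8 + 40.5 + 46.5 + 50.0 + 51.7 + 50.5)/8 = 42.3000
Deviations from mean: -13.0000, -10.2000, -4.5000, -1.8000, 4.2000, 7.7000, 9.4000, 8.2000
Numerator Σ_{t=1}^{6}(y_t−ȳ)(y_{t+2}−ȳ) = 146.7200
Denominator Σ(y_t−ȳ)² = 529.0600
r_2 = 146.7200 / 529.0600 = 0.277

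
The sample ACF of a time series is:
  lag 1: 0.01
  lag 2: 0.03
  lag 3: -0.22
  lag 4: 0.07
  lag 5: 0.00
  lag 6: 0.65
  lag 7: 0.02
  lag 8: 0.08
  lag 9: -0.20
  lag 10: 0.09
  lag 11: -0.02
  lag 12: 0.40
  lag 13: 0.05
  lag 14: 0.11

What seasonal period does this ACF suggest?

The largest autocorrelation is r_6 = 0.65, with a weaker echo at lag 12 (0.40); the remaining lags stay at or below 0.11.
The dominant spike at lag 6 indicates a seasonal period of 6.

6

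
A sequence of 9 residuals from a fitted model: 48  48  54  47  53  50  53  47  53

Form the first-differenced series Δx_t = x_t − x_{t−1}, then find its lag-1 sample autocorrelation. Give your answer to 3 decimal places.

-0.793

First differences Δx: 0, 6, -7, 6, -3, 3, -6, 6
Mean of differences = 0.6250
Numerator Σ(Δx_t−Δx̄)(Δx_{t+1}−Δx̄) = -164.7656
Denominator Σ(Δx_t−Δx̄)² = 207.8750
r_1(Δx) = -164.7656 / 207.8750 = -0.793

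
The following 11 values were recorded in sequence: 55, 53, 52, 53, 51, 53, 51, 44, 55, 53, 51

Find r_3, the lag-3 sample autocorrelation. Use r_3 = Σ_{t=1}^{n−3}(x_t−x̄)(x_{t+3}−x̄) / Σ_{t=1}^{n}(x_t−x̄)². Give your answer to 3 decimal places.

0.205

Mean x̄ = (55 + 53 + 52 + 53 + 51 + 53 + 51 + 44 + 55 + 53 + 51)/11 = 51.9091
Numerator Σ_{t=1}^{8}(x_t−x̄)(x_{t+3}−x̄) = 18.2479
Denominator Σ(x_t−x̄)² = 88.9091
r_3 = 18.2479 / 88.9091 = 0.205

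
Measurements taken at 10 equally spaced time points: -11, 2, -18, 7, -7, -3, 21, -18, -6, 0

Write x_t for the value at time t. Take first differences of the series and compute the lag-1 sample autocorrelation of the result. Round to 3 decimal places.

First differences Δx: 13, -20, 25, -14, 4, 24, -39, 12, 6
Mean of differences = 1.2222
Numerator Σ(Δx_t−Δx̄)(Δx_{t+1}−Δx̄) = -2393.7160
Denominator Σ(Δx_t−Δx̄)² = 3669.5556
r_1(Δx) = -2393.7160 / 3669.5556 = -0.652

-0.652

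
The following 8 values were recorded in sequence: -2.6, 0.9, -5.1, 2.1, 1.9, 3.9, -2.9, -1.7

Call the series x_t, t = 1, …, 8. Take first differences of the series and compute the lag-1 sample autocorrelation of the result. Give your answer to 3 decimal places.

First differences Δx: 3.5, -6.0, 7.2, -0.2, 2.0, -6.8, 1.2
Mean of differences = 0.1286
Numerator Σ(Δx_t−Δx̄)(Δx_{t+1}−Δx̄) = -87.3280
Denominator Σ(Δx_t−Δx̄)² = 151.6943
r_1(Δx) = -87.3280 / 151.6943 = -0.576

-0.576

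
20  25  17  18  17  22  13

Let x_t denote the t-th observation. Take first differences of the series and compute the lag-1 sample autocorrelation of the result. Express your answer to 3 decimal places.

-0.550

First differences Δx: 5, -8, 1, -1, 5, -9
Mean of differences = -1.1667
Numerator Σ(Δx_t−Δx̄)(Δx_{t+1}−Δx̄) = -103.8611
Denominator Σ(Δx_t−Δx̄)² = 188.8333
r_1(Δx) = -103.8611 / 188.8333 = -0.550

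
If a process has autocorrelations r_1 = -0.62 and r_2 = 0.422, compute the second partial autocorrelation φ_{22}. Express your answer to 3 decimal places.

0.061

φ_{22} = (r_2 − r_1²) / (1 − r_1²)
r_1² = (-0.62)² = 0.3844
Numerator = 0.422 − 0.3844 = 0.0376; denominator = 1 − 0.3844 = 0.6156
φ_{22} = 0.0376 / 0.6156 = 0.061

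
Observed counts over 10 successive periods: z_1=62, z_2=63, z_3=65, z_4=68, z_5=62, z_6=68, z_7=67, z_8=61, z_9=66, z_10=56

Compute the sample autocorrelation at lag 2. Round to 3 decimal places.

Mean z̄ = (62 + 63 + 65 + 68 + 62 + 68 + 67 + 61 + 66 + 56)/10 = 63.8000
Numerator Σ_{t=1}^{8}(z_t−z̄)(z_{t+2}−z̄) = 21.3200
Denominator Σ(z_t−z̄)² = 127.6000
r_2 = 21.3200 / 127.6000 = 0.167

0.167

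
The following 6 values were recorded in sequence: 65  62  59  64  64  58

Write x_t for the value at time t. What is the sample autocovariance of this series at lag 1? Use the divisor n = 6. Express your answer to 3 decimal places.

-1.667

Mean x̄ = (65 + 62 + 59 + 64 + 64 + 58)/6 = 62.0000
Σ_{t=1}^{5}(x_t−x̄)(x_{t+1}−x̄) = -10.0000
γ_1 = -10.0000 / 6 = -1.667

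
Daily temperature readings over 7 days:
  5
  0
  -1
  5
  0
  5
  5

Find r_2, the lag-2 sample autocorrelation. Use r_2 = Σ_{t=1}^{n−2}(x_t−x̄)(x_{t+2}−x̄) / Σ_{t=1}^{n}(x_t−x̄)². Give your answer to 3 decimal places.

Mean x̄ = (5 + 0 − 1 + 5 + 0 + 5 + 5)/7 = 2.7143
Deviations from mean: 2.2857, -2.7143, -3.7143, 2.2857, -2.7143, 2.2857, 2.2857
Σ(x_t−x̄)(x_{t+2}−x̄) = (-8.4898) + (-6.2041) + (10.0816) + (5.2245) + (-6.2041) = -5.5918
Denominator Σ(x_t−x̄)² = 49.4286
r_2 = -5.5918 / 49.4286 = -0.113

-0.113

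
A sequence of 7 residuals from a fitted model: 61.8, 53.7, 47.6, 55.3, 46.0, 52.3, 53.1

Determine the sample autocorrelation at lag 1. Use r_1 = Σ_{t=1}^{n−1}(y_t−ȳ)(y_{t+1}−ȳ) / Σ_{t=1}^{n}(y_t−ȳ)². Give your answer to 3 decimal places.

Mean ȳ = (61.8 + 53.7 + 47.6 + 55.3 + 46.0 + 52.3 + 53.1)/7 = 52.8286
Numerator Σ_{t=1}^{6}(y_t−ȳ)(y_{t+1}−ȳ) = -23.0708
Denominator Σ(y_t−ȳ)² = 161.6743
r_1 = -23.0708 / 161.6743 = -0.143

-0.143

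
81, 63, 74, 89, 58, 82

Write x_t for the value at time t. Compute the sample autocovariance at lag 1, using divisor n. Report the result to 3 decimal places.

Mean x̄ = (81 + 63 + 74 + 89 + 58 + 82)/6 = 74.5000
Deviations: 6.5000, -11.5000, -0.5000, 14.5000, -16.5000, 7.5000
Σ_{t=1}^{5}(x_t−x̄)(x_{t+1}−x̄) = -439.2500
γ_1 = -439.2500 / 6 = -73.208

-73.208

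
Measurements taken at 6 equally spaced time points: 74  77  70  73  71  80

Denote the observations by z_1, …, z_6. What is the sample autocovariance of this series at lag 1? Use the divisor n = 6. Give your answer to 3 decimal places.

-3.699

Mean z̄ = (74 + 77 + 70 + 73 + 71 + 80)/6 = 74.1667
Σ_{t=1}^{5}(z_t−z̄)(z_{t+1}−z̄) = -22.1944
γ_1 = -22.1944 / 6 = -3.699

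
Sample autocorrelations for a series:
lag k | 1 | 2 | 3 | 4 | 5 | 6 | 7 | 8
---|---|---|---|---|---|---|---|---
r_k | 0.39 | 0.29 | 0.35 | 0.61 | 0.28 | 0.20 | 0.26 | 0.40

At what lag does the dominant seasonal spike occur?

The largest autocorrelation is r_4 = 0.61, with a weaker echo at lag 8 (0.40); the remaining lags stay at or below 0.39. The elevated value at lag 1 (0.39), dropping to 0.29 at lag 2, reflects decaying short-term dependence rather than seasonality.
The dominant spike at lag 4 indicates a seasonal period of 4.

4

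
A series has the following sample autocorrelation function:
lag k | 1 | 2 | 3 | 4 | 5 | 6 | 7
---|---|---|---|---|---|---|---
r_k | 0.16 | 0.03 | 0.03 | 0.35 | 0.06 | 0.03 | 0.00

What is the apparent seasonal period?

4

The largest autocorrelation is r_4 = 0.35; the remaining lags stay at or below 0.16.
The dominant spike at lag 4 indicates a seasonal period of 4.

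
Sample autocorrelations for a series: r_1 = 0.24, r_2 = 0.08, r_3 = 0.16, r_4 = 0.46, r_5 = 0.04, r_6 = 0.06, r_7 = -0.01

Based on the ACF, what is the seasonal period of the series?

The largest autocorrelation is r_4 = 0.46; the remaining lags stay at or below 0.24. The elevated value at lag 1 (0.24), dropping to 0.08 at lag 2, reflects decaying short-term dependence rather than seasonality.
The dominant spike at lag 4 indicates a seasonal period of 4.

4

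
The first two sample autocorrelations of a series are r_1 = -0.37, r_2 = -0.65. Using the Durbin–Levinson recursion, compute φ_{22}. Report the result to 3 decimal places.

φ_{22} = (r_2 − r_1²) / (1 − r_1²)
r_1² = (-0.37)² = 0.1369
Numerator = -0.65 − 0.1369 = -0.7869; denominator = 1 − 0.1369 = 0.8631
φ_{22} = -0.7869 / 0.8631 = -0.912

-0.912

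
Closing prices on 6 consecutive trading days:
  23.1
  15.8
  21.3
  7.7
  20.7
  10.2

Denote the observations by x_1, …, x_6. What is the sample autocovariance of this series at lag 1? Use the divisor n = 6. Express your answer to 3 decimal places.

Mean x̄ = (23.1 + 15.8 + 21.3 + 7.7 + 20.7 + 10.2)/6 = 16.4667
Deviations: 6.6333, -0.6667, 4.8333, -8.7667, 4.2333, -6.2667
Σ_{t=1}^{5}(x_t−x̄)(x_{t+1}−x̄) = -113.6578
γ_1 = -113.6578 / 6 = -18.943

-18.943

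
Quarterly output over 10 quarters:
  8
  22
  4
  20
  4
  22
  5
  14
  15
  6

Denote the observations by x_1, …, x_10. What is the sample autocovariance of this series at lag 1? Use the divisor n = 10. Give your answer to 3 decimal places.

Mean x̄ = (8 + 22 + 4 + 20 + 4 + 22 + 5 + 14 + 15 + 6)/10 = 12.0000
Σ_{t=1}^{9}(x_t−x̄)(x_{t+1}−x̄) = -424.0000
γ_1 = -424.0000 / 10 = -42.400

-42.400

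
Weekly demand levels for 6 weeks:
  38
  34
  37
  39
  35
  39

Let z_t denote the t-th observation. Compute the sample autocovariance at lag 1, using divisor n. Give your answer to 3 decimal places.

-1.833

Mean z̄ = (38 + 34 + 37 + 39 + 35 + 39)/6 = 37.0000
Σ_{t=1}^{5}(z_t−z̄)(z_{t+1}−z̄) = -11.0000
γ_1 = -11.0000 / 6 = -1.833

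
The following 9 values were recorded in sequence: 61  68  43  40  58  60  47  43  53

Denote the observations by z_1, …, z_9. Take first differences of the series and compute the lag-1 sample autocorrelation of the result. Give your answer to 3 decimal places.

-0.123

First differences Δz: 7, -25, -3, 18, 2, -13, -4, 10
Mean of differences = -1.0000
Numerator Σ(Δz_t−Δz̄)(Δz_{t+1}−Δz̄) = -158.0000
Denominator Σ(Δz_t−Δz̄)² = 1288.0000
r_1(Δz) = -158.0000 / 1288.0000 = -0.123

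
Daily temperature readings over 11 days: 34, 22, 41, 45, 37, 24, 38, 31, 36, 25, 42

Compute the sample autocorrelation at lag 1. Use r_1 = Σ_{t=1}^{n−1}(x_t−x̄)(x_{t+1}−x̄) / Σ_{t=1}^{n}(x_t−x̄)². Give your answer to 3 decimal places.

-0.254

Mean x̄ = (34 + 22 + 41 + 45 + 37 + 24 + 38 + 31 + 36 + 25 + 42)/11 = 34.0909
Numerator Σ_{t=1}^{10}(x_t−x̄)(x_{t+1}−x̄) = -151.3719
Denominator Σ(x_t−x̄)² = 596.9091
r_1 = -151.3719 / 596.9091 = -0.254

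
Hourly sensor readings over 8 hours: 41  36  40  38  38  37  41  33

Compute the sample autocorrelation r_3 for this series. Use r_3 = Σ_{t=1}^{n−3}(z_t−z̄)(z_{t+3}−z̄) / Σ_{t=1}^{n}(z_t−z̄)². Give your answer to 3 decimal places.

-0.038

Mean z̄ = (41 + 36 + 40 + 38 + 38 + 37 + 41 + 33)/8 = 38.0000
Deviations from mean: 3.0000, -2.0000, 2.0000, 0.0000, 0.0000, -1.0000, 3.0000, -5.0000
Σ(z_t−z̄)(z_{t+3}−z̄) = (0.0000) + (0.0000) + (-2.0000) + (0.0000) + (0.0000) = -2.0000
Denominator Σ(z_t−z̄)² = 52.0000
r_3 = -2.0000 / 52.0000 = -0.038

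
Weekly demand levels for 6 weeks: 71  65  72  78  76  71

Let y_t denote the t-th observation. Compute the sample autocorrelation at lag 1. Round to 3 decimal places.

0.257

Mean ȳ = (71 + 65 + 72 + 78 + 76 + 71)/6 = 72.1667
Deviations from mean: -1.1667, -7.1667, -0.1667, 5.8333, 3.8333, -1.1667
Σ(y_t−ȳ)(y_{t+1}−ȳ) = (8.3611) + (1.1944) + (-0.9722) + (22.3611) + (-4.4722) = 26.4722
Denominator Σ(y_t−ȳ)² = 102.8333
r_1 = 26.4722 / 102.8333 = 0.257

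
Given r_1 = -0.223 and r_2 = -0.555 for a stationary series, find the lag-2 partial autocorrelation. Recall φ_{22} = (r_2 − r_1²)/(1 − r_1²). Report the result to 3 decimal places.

-0.636

φ_{22} = (r_2 − r_1²) / (1 − r_1²)
r_1² = (-0.223)² = 0.049729
Numerator = -0.555 − 0.0497 = -0.6047; denominator = 1 − 0.0497 = 0.9503
φ_{22} = -0.6047 / 0.9503 = -0.636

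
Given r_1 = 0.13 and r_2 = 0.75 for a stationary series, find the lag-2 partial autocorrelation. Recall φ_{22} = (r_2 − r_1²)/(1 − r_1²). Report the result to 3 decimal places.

0.746

φ_{22} = (r_2 − r_1²) / (1 − r_1²)
r_1² = (0.13)² = 0.0169
Numerator = 0.75 − 0.0169 = 0.7331; denominator = 1 − 0.0169 = 0.9831
φ_{22} = 0.7331 / 0.9831 = 0.746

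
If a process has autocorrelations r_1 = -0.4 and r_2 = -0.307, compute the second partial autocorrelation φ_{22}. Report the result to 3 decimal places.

φ_{22} = (r_2 − r_1²) / (1 − r_1²)
r_1² = (-0.4)² = 0.16
Numerator = -0.307 − 0.1600 = -0.4670; denominator = 1 − 0.1600 = 0.8400
φ_{22} = -0.4670 / 0.8400 = -0.556

-0.556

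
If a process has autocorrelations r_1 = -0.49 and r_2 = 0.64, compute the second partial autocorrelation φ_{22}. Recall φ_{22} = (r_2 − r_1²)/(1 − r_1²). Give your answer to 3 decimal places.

φ_{22} = (r_2 − r_1²) / (1 − r_1²)
r_1² = (-0.49)² = 0.2401
Numerator = 0.64 − 0.2401 = 0.3999; denominator = 1 − 0.2401 = 0.7599
φ_{22} = 0.3999 / 0.7599 = 0.526

0.526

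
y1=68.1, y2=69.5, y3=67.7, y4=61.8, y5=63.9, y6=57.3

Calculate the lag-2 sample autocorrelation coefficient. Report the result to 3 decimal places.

0.143

Mean ȳ = (68.1 + 69.5 + 67.7 + 61.8 + 63.9 + 57.3)/6 = 64.7167
Deviations from mean: 3.3833, 4.7833, 2.9833, -2.9167, -0.8167, -7.4167
Numerator Σ_{t=1}^{4}(y_t−ȳ)(y_{t+2}−ȳ) = 15.3378
Denominator Σ(y_t−ȳ)² = 107.4083
r_2 = 15.3378 / 107.4083 = 0.143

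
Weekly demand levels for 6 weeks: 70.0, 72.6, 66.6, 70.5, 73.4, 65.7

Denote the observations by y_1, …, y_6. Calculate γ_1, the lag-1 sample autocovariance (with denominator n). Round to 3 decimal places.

-3.813

Mean ȳ = (70.0 + 72.6 + 66.6 + 70.5 + 73.4 + 65.7)/6 = 69.8000
Deviations: 0.2000, 2.8000, -3.2000, 0.7000, 3.6000, -4.1000
Σ_{t=1}^{5}(y_t−ȳ)(y_{t+1}−ȳ) = -22.8800
γ_1 = -22.8800 / 6 = -3.813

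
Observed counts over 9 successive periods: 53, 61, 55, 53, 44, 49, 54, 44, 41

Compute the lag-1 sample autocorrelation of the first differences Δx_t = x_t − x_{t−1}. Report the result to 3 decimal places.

-0.263

First differences Δx: 8, -6, -2, -9, 5, 5, -10, -3
Mean of differences = -1.5000
Numerator Σ(Δx_t−Δx̄)(Δx_{t+1}−Δx̄) = -85.7500
Denominator Σ(Δx_t−Δx̄)² = 326.0000
r_1(Δx) = -85.7500 / 326.0000 = -0.263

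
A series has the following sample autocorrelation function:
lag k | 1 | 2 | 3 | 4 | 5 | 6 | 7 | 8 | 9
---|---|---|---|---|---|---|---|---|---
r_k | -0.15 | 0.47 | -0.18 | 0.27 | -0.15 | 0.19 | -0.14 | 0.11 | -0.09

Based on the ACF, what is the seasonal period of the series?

2

The largest autocorrelation is r_2 = 0.47, with weaker echoes at lags 4 (0.27) and 6 (0.19); the remaining lags stay at or below 0.11.
The dominant spike at lag 2 indicates a seasonal period of 2.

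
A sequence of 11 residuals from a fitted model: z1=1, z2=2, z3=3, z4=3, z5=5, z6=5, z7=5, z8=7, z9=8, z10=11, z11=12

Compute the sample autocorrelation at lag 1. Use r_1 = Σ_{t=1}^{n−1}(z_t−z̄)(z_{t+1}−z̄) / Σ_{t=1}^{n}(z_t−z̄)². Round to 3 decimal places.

Mean z̄ = (1 + 2 + 3 + 3 + 5 + 5 + 5 + 7 + 8 + 11 + 12)/11 = 5.6364
Numerator Σ_{t=1}^{10}(z_t−z̄)(z_{t+1}−z̄) = 85.0496
Denominator Σ(z_t−z̄)² = 126.5455
r_1 = 85.0496 / 126.5455 = 0.672

0.672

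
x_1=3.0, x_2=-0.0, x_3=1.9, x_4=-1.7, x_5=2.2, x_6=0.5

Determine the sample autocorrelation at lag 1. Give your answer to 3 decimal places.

Mean x̄ = (3.0 − 0.0 + 1.9 − 1.7 + 2.2 + 0.5)/6 = 0.9833
Deviations from mean: 2.0167, -0.9833, 0.9167, -2.6833, 1.2167, -0.4833
Numerator Σ_{t=1}^{5}(x_t−x̄)(x_{t+1}−x̄) = -9.1969
Denominator Σ(x_t−x̄)² = 14.7883
r_1 = -9.1969 / 14.7883 = -0.622

-0.622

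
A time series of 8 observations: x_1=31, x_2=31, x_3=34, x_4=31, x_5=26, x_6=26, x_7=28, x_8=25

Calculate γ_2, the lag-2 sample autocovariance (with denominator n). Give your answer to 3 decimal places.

1.000

Mean x̄ = (31 + 31 + 34 + 31 + 26 + 26 + 28 + 25)/8 = 29.0000
Σ_{t=1}^{6}(x_t−x̄)(x_{t+2}−x̄) = 8.0000
γ_2 = 8.0000 / 8 = 1.000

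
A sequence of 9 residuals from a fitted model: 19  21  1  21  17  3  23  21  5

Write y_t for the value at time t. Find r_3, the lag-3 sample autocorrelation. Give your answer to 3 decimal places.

0.606

Mean ȳ = (19 + 21 + 1 + 21 + 17 + 3 + 23 + 21 + 5)/9 = 14.5556
Σ(y_t−ȳ)(y_{t+3}−ȳ) = (28.6420) + (15.7531) + (156.6420) + (54.4198) + (15.7531) + (110.4198) = 381.6296
Denominator Σ(y_t−ȳ)² = 630.2222
r_3 = 381.6296 / 630.2222 = 0.606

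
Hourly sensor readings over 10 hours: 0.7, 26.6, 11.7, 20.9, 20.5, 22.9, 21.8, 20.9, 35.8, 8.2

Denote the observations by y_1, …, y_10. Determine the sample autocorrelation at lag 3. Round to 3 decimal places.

Mean ȳ = (0.7 + 26.6 + 11.7 + 20.9 + 20.5 + 22.9 + 21.8 + 20.9 + 35.8 + 8.2)/10 = 19.0000
Numerator Σ_{t=1}^{7}(y_t−ȳ)(y_{t+3}−ȳ) = -8.3900
Denominator Σ(y_t−ȳ)² = 877.3400
r_3 = -8.3900 / 877.3400 = -0.010

-0.010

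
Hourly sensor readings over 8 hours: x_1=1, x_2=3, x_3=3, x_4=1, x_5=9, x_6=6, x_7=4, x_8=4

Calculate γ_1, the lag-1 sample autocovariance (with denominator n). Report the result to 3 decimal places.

Mean x̄ = (1 + 3 + 3 + 1 + 9 + 6 + 4 + 4)/8 = 3.8750
Σ_{t=1}^{7}(x_t−x̄)(x_{t+1}−x̄) = 2.2344
γ_1 = 2.2344 / 8 = 0.279

0.279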